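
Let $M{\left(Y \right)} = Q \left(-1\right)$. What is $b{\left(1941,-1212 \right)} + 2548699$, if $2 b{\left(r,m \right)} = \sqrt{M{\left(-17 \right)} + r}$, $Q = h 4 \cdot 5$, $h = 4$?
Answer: $2548699 + \frac{\sqrt{1861}}{2} \approx 2.5487 \cdot 10^{6}$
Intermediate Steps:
$Q = 80$ ($Q = 4 \cdot 4 \cdot 5 = 16 \cdot 5 = 80$)
$M{\left(Y \right)} = -80$ ($M{\left(Y \right)} = 80 \left(-1\right) = -80$)
$b{\left(r,m \right)} = \frac{\sqrt{-80 + r}}{2}$
$b{\left(1941,-1212 \right)} + 2548699 = \frac{\sqrt{-80 + 1941}}{2} + 2548699 = \frac{\sqrt{1861}}{2} + 2548699 = 2548699 + \frac{\sqrt{1861}}{2}$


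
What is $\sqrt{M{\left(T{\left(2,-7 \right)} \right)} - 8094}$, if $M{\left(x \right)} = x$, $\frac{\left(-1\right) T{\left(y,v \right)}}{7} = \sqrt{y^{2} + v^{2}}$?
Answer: $\sqrt{-8094 - 7 \sqrt{53}} \approx 90.249 i$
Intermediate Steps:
$T{\left(y,v \right)} = - 7 \sqrt{v^{2} + y^{2}}$ ($T{\left(y,v \right)} = - 7 \sqrt{y^{2} + v^{2}} = - 7 \sqrt{v^{2} + y^{2}}$)
$\sqrt{M{\left(T{\left(2,-7 \right)} \right)} - 8094} = \sqrt{- 7 \sqrt{\left(-7\right)^{2} + 2^{2}} - 8094} = \sqrt{- 7 \sqrt{49 + 4} - 8094} = \sqrt{- 7 \sqrt{53} - 8094} = \sqrt{-8094 - 7 \sqrt{53}}$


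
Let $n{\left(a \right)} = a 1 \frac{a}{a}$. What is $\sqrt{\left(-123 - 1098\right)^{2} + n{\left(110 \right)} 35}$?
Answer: $\sqrt{1494691} \approx 1222.6$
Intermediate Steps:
$n{\left(a \right)} = a$ ($n{\left(a \right)} = a 1 = a$)
$\sqrt{\left(-123 - 1098\right)^{2} + n{\left(110 \right)} 35} = \sqrt{\left(-123 - 1098\right)^{2} + 110 \cdot 35} = \sqrt{\left(-1221\right)^{2} + 3850} = \sqrt{1490841 + 3850} = \sqrt{1494691}$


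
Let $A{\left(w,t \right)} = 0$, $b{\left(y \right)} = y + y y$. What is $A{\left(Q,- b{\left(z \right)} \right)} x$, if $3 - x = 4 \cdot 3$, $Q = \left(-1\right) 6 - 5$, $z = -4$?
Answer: $0$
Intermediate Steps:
$b{\left(y \right)} = y + y^{2}$
$Q = -11$ ($Q = -6 - 5 = -11$)
$x = -9$ ($x = 3 - 4 \cdot 3 = 3 - 12 = -9$)
$A{\left(Q,- b{\left(z \right)} \right)} x = 0 \left(-9\right) = 0$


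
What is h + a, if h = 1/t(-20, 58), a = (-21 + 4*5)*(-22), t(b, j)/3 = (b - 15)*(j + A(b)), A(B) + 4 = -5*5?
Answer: 66989/3045 ≈ 22.000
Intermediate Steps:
A(B) = -29 (A(B) = -4 - 5*5 = -4 - 25 = -29)
t(b, j) = 3*(-29 + j)*(-15 + b) (t(b, j) = 3*((b - 15)*(j - 29)) = 3*((-15 + b)*(-29 + j)) = 3*((-29 + j)*(-15 + b)) = 3*(-29 + j)*(-15 + b))
a = 22 (a = (-21 + 20)*(-22) = -1*(-22) = 22)
h = -1/3045 (h = 1/(1305 - 87*(-20) - 45*58 + 3*(-20)*58) = 1/(1305 + 1740 - 2610 - 3480) = 1/(-3045) = -1/3045 ≈ -0.00032841)
h + a = -1/3045 + 22 = 66989/3045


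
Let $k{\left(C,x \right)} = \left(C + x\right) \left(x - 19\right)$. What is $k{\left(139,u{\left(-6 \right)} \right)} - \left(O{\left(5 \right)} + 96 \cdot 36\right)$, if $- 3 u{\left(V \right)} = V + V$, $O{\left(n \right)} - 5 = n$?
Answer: $-5611$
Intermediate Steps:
$O{\left(n \right)} = 5 + n$
$u{\left(V \right)} = - \frac{2 V}{3}$ ($u{\left(V \right)} = - \frac{V + V}{3} = - \frac{2 V}{3}$)
$k{\left(C,x \right)} = \left(-19 + x\right) \left(C + x\right)$ ($k{\left(C,x \right)} = \left(C + x\right) \left(-19 + x\right) = \left(-19 + x\right) \left(C + x\right)$)
$k{\left(139,u{\left(-6 \right)} \right)} - \left(O{\left(5 \right)} + 96 \cdot 36\right) = \left(\left(\left(- \frac{2}{3}\right) \left(-6\right)\right)^{2} - 2641 - 19 \left(\left(- \frac{2}{3}\right) \left(-6\right)\right) + 139 \left(\left(- \frac{2}{3}\right) \left(-6\right)\right)\right) - \left(\left(5 + 5\right) + 96 \cdot 36\right) = \left(4^{2} - 2641 - 76 + 139 \cdot 4\right) - \left(10 + 3456\right) = \left(16 - 2641 - 76 + 556\right) - 3466 = -2145 - 3466 = -5611$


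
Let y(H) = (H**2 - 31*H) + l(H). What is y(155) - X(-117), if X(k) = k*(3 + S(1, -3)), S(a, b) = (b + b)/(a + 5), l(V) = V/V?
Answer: 19455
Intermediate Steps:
l(V) = 1
y(H) = 1 + H**2 - 31*H (y(H) = (H**2 - 31*H) + 1 = 1 + H**2 - 31*H)
S(a, b) = 2*b/(5 + a) (S(a, b) = (2*b)/(5 + a) = 2*b/(5 + a))
X(k) = 2*k (X(k) = k*(3 + 2*(-3)/(5 + 1)) = k*(3 + 2*(-3)/6) = k*(3 + 2*(-3)*(1/6)) = k*(3 - 1) = k*2 = 2*k)
y(155) - X(-117) = (1 + 155**2 - 31*155) - 2*(-117) = (1 + 24025 - 4805) - 1*(-234) = 19221 + 234 = 19455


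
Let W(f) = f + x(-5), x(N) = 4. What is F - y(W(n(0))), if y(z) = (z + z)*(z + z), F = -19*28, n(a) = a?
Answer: -596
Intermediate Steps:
F = -532
W(f) = 4 + f (W(f) = f + 4 = 4 + f)
y(z) = 4*z² (y(z) = (2*z)*(2*z) = 4*z²)
F - y(W(n(0))) = -532 - 4*(4 + 0)² = -532 - 4*4² = -532 - 4*16 = -532 - 1*64 = -532 - 64 = -596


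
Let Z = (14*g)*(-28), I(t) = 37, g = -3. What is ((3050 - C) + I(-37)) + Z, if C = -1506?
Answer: 5769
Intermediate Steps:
Z = 1176 (Z = (14*(-3))*(-28) = -42*(-28) = 1176)
((3050 - C) + I(-37)) + Z = ((3050 - 1*(-1506)) + 37) + 1176 = ((3050 + 1506) + 37) + 1176 = (4556 + 37) + 1176 = 4593 + 1176 = 5769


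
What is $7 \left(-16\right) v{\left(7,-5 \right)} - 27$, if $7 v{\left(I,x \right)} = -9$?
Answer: $117$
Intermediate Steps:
$v{\left(I,x \right)} = - \frac{9}{7}$ ($v{\left(I,x \right)} = \frac{1}{7} \left(-9\right) = - \frac{9}{7}$)
$7 \left(-16\right) v{\left(7,-5 \right)} - 27 = 7 \left(-16\right) \left(- \frac{9}{7}\right) - 27 = \left(-112\right) \left(- \frac{9}{7}\right) - 27 = 144 - 27 = 117$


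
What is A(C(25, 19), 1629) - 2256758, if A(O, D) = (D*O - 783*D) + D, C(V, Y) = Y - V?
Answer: -3540410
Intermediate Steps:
A(O, D) = -782*D + D*O (A(O, D) = (-783*D + D*O) + D = -782*D + D*O)
A(C(25, 19), 1629) - 2256758 = 1629*(-782 + (19 - 1*25)) - 2256758 = 1629*(-782 + (19 - 25)) - 2256758 = 1629*(-782 - 6) - 2256758 = 1629*(-788) - 2256758 = -1283652 - 2256758 = -3540410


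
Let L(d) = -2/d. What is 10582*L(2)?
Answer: -10582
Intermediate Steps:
10582*L(2) = 10582*(-2/2) = 10582*(-2*½) = 10582*(-1) = -10582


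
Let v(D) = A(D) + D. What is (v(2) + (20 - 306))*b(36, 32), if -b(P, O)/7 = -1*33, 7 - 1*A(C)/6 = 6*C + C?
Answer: -75306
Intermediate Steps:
A(C) = 42 - 42*C (A(C) = 42 - 6*(6*C + C) = 42 - 42*C)
v(D) = 42 - 41*D (v(D) = (42 - 42*D) + D = 42 - 41*D)
b(P, O) = 231 (b(P, O) = -(-7)*33 = -7*(-33) = 231)
(v(2) + (20 - 306))*b(36, 32) = ((42 - 41*2) + (20 - 306))*231 = ((42 - 82) - 286)*231 = (-40 - 286)*231 = -326*231 = -75306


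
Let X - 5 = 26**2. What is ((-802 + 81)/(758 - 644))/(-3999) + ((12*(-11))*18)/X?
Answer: -360898045/103486122 ≈ -3.4874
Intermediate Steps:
X = 681 (X = 5 + 26**2 = 5 + 676 = 681)
((-802 + 81)/(758 - 644))/(-3999) + ((12*(-11))*18)/X = ((-802 + 81)/(758 - 644))/(-3999) + ((12*(-11))*18)/681 = -721/114*(-1/3999) - 132*18*(1/681) = -721*1/114*(-1/3999) - 2376*1/681 = -721/114*(-1/3999) - 792/227 = 721/455886 - 792/227 = -360898045/103486122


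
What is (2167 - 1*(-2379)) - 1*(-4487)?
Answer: 9033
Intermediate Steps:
(2167 - 1*(-2379)) - 1*(-4487) = (2167 + 2379) + 4487 = 4546 + 4487 = 9033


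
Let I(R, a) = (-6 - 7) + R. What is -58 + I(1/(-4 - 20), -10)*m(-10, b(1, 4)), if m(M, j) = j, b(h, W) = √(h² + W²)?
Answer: -58 - 313*√17/24 ≈ -111.77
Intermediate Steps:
I(R, a) = -13 + R
b(h, W) = √(W² + h²)
-58 + I(1/(-4 - 20), -10)*m(-10, b(1, 4)) = -58 + (-13 + 1/(-4 - 20))*√(4² + 1²) = -58 + (-13 + 1/(-24))*√(16 + 1) = -58 + (-13 - 1/24)*√17 = -58 - 313*√17/24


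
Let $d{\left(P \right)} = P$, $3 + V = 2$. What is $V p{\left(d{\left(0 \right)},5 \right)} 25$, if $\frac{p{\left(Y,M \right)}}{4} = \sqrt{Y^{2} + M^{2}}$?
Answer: $-500$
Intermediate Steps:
$V = -1$ ($V = -3 + 2 = -1$)
$p{\left(Y,M \right)} = 4 \sqrt{M^{2} + Y^{2}}$ ($p{\left(Y,M \right)} = 4 \sqrt{Y^{2} + M^{2}} = 4 \sqrt{M^{2} + Y^{2}}$)
$V p{\left(d{\left(0 \right)},5 \right)} 25 = - 4 \sqrt{5^{2} + 0^{2}} \cdot 25 = - 4 \sqrt{25 + 0} \cdot 25 = - 4 \sqrt{25} \cdot 25 = - 4 \cdot 5 \cdot 25 = \left(-1\right) 20 \cdot 25 = \left(-20\right) 25 = -500$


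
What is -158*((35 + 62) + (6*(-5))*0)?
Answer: -15326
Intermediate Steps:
-158*((35 + 62) + (6*(-5))*0) = -158*(97 - 30*0) = -158*(97 + 0) = -158*97 = -15326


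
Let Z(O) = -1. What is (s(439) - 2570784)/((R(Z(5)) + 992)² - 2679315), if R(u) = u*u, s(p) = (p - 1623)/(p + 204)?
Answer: 826507648/544385019 ≈ 1.5182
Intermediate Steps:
s(p) = (-1623 + p)/(204 + p)
R(u) = u²
(s(439) - 2570784)/((R(Z(5)) + 992)² - 2679315) = ((-1623 + 439)/(204 + 439) - 2570784)/(((-1)² + 992)² - 2679315) = (-1184/643 - 2570784)/((1 + 992)² - 2679315) = ((1/643)*(-1184) - 2570784)/(993² - 2679315) = (-1184/643 - 2570784)/(986049 - 2679315) = -1653015296/643/(-1693266) = -1653015296/643*(-1/1693266) = 826507648/544385019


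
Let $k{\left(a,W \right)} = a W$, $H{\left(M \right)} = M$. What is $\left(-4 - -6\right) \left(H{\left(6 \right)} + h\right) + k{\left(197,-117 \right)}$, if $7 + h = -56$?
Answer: $-23163$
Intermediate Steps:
$h = -63$ ($h = -7 - 56 = -63$)
$k{\left(a,W \right)} = W a$
$\left(-4 - -6\right) \left(H{\left(6 \right)} + h\right) + k{\left(197,-117 \right)} = \left(-4 - -6\right) \left(6 - 63\right) - 23049 = \left(-4 + 6\right) \left(-57\right) - 23049 = 2 \left(-57\right) - 23049 = -114 - 23049 = -23163$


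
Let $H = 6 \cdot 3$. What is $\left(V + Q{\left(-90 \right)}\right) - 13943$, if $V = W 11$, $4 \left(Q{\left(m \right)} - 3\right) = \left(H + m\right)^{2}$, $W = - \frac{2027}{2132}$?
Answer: $- \frac{26979305}{2132} \approx -12654.0$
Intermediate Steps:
$H = 18$
$W = - \frac{2027}{2132}$ ($W = \left(-2027\right) \frac{1}{2132} = - \frac{2027}{2132} \approx -0.95075$)
$Q{\left(m \right)} = 3 + \frac{\left(18 + m\right)^{2}}{4}$
$V = - \frac{22297}{2132}$ ($V = \left(- \frac{2027}{2132}\right) 11 = - \frac{22297}{2132} \approx -10.458$)
$\left(V + Q{\left(-90 \right)}\right) - 13943 = \left(- \frac{22297}{2132} + \left(3 + \frac{\left(18 - 90\right)^{2}}{4}\right)\right) - 13943 = \left(- \frac{22297}{2132} + \left(3 + \frac{\left(-72\right)^{2}}{4}\right)\right) - 13943 = \left(- \frac{22297}{2132} + \left(3 + \frac{1}{4} \cdot 5184\right)\right) - 13943 = \left(- \frac{22297}{2132} + \left(3 + 1296\right)\right) - 13943 = \left(- \frac{22297}{2132} + 1299\right) - 13943 = \frac{2747171}{2132} - 13943 = - \frac{26979305}{2132}$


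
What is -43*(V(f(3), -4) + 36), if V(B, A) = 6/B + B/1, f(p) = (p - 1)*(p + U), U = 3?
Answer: -4171/2 ≈ -2085.5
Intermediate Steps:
f(p) = (-1 + p)*(3 + p) (f(p) = (p - 1)*(p + 3) = (-1 + p)*(3 + p))
V(B, A) = B + 6/B (V(B, A) = 6/B + B*1 = 6/B + B = B + 6/B)
-43*(V(f(3), -4) + 36) = -43*(((-3 + 3² + 2*3) + 6/(-3 + 3² + 2*3)) + 36) = -43*(((-3 + 9 + 6) + 6/(-3 + 9 + 6)) + 36) = -43*((12 + 6/12) + 36) = -43*((12 + 6*(1/12)) + 36) = -43*((12 + ½) + 36) = -43*(25/2 + 36) = -43*97/2 = -4171/2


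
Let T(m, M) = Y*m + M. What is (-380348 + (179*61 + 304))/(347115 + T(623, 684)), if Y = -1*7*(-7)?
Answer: -369125/378326 ≈ -0.97568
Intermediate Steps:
Y = 49 (Y = -7*(-7) = 49)
T(m, M) = M + 49*m (T(m, M) = 49*m + M = M + 49*m)
(-380348 + (179*61 + 304))/(347115 + T(623, 684)) = (-380348 + (179*61 + 304))/(347115 + (684 + 49*623)) = (-380348 + (10919 + 304))/(347115 + (684 + 30527)) = (-380348 + 11223)/(347115 + 31211) = -369125/378326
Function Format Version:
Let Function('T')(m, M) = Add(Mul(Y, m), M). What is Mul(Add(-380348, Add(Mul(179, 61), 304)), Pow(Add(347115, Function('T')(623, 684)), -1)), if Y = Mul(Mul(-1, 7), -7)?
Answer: Rational(-369125, 378326) ≈ -0.97568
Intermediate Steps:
Y = 49 (Y = Mul(-7, -7) = 49)
Function('T')(m, M) = Add(M, Mul(49, m)) (Function('T')(m, M) = Add(Mul(49, m), M) = Add(M, Mul(49, m)))
Mul(Add(-380348, Add(Mul(179, 61), 304)), Pow(Add(347115, Function('T')(623, 684)), -1)) = Mul(Add(-380348, Add(Mul(179, 61), 304)), Pow(Add(347115, Add(684, Mul(49, 623))), -1)) = Mul(Add(-380348, Add(10919, 304)), Pow(Add(347115, Add(684, 30527)), -1)) = Mul(Add(-380348, 11223), Pow(Add(347115, 31211), -1)) = Mul(-369125, Pow(378326, -1)) = Mul(-369125, Rational(1, 378326)) = Rational(-369125, 378326)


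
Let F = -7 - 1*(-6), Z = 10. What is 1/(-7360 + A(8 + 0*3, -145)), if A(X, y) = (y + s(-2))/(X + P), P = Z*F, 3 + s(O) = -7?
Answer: -2/14565 ≈ -0.00013732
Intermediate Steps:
F = -1 (F = -7 + 6 = -1)
s(O) = -10 (s(O) = -3 - 7 = -10)
P = -10 (P = 10*(-1) = -10)
A(X, y) = (-10 + y)/(-10 + X) (A(X, y) = (y - 10)/(X - 10) = (-10 + y)/(-10 + X))
1/(-7360 + A(8 + 0*3, -145)) = 1/(-7360 + (-10 - 145)/(-10 + (8 + 0*3))) = 1/(-7360 - 155/(-10 + (8 + 0))) = 1/(-7360 - 155/(-10 + 8)) = 1/(-7360 - 155/(-2)) = 1/(-7360 - ½*(-155)) = 1/(-7360 + 155/2) = 1/(-14565/2) = -2/14565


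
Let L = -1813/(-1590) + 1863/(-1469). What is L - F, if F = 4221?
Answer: -9859330783/2335710 ≈ -4221.1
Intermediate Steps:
L = -298873/2335710 (L = -1813*(-1/1590) + 1863*(-1/1469) = 1813/1590 - 1863/1469 = -298873/2335710 ≈ -0.12796)
L - F = -298873/2335710 - 1*4221 = -298873/2335710 - 4221 = -9859330783/2335710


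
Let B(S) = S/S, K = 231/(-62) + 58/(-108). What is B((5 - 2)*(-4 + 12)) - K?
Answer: 4405/837 ≈ 5.2628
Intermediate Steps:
K = -3568/837 (K = 231*(-1/62) + 58*(-1/108) = -231/62 - 29/54 = -3568/837 ≈ -4.2628)
B(S) = 1
B((5 - 2)*(-4 + 12)) - K = 1 - 1*(-3568/837) = 1 + 3568/837 = 4405/837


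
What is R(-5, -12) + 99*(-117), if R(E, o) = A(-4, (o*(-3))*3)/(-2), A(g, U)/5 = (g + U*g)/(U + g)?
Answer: -601771/52 ≈ -11573.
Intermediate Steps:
A(g, U) = 5*(g + U*g)/(U + g) (A(g, U) = 5*((g + U*g)/(U + g)) = 5*(g + U*g)/(U + g))
R(E, o) = 10*(1 - 9*o)/(-4 - 9*o) (R(E, o) = (5*(-4)*(1 + (o*(-3))*3)/((o*(-3))*3 - 4))/(-2) = (5*(-4)*(1 - 3*o*3)/(-3*o*3 - 4))*(-1/2) = (5*(-4)*(1 - 9*o)/(-9*o - 4))*(-1/2) = (5*(-4)*(1 - 9*o)/(-4 - 9*o))*(-1/2) = -20*(1 - 9*o)/(-4 - 9*o)*(-1/2) = 10*(1 - 9*o)/(-4 - 9*o))
R(-5, -12) + 99*(-117) = 10*(-1 + 9*(-12))/(4 + 9*(-12)) + 99*(-117) = 10*(-1 - 108)/(4 - 108) - 11583 = 10*(-109)/(-104) - 11583 = 10*(-1/104)*(-109) - 11583 = 545/52 - 11583 = -601771/52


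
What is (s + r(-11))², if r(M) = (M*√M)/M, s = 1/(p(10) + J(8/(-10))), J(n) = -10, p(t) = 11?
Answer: (1 + I*√11)² ≈ -10.0 + 6.6332*I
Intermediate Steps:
s = 1 (s = 1/(11 - 10) = 1/1 = 1)
r(M) = √M (r(M) = M^(3/2)/M = √M)
(s + r(-11))² = (1 + √(-11))² = (1 + I*√11)²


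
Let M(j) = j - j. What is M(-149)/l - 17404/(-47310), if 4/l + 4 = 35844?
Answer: 458/1245 ≈ 0.36787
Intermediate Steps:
l = 1/8960 (l = 4/(-4 + 35844) = 4/35840 = 4*(1/35840) = 1/8960 ≈ 0.00011161)
M(j) = 0
M(-149)/l - 17404/(-47310) = 0/(1/8960) - 17404/(-47310) = 0*8960 - 17404*(-1/47310) = 0 + 458/1245 = 458/1245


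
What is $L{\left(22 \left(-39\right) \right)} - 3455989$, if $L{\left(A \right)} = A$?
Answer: $-3456847$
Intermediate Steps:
$L{\left(22 \left(-39\right) \right)} - 3455989 = 22 \left(-39\right) - 3455989 = -858 - 3455989 = -3456847$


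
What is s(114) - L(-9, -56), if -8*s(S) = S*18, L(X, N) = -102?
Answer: -309/2 ≈ -154.50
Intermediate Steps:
s(S) = -9*S/4 (s(S) = -S*18/8 = -9*S/4)
s(114) - L(-9, -56) = -9/4*114 - 1*(-102) = -513/2 + 102 = -309/2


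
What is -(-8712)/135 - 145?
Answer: -1207/15 ≈ -80.467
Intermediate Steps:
-(-8712)/135 - 145 = -88*(-11/15) - 145 = 968/15 - 145 = -1207/15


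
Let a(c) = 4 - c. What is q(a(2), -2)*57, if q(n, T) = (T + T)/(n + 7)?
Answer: -76/3 ≈ -25.333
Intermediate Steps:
q(n, T) = 2*T/(7 + n) (q(n, T) = (2*T)/(7 + n) = 2*T/(7 + n))
q(a(2), -2)*57 = (2*(-2)/(7 + (4 - 1*2)))*57 = (2*(-2)/(7 + (4 - 2)))*57 = (2*(-2)/(7 + 2))*57 = (2*(-2)/9)*57 = (2*(-2)*(⅑))*57 = -4/9*57 = -76/3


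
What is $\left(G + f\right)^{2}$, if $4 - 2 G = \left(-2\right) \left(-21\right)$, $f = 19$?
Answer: $0$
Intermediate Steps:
$G = -19$ ($G = 2 - \frac{\left(-2\right) \left(-21\right)}{2} = 2 - 21 = -19$)
$\left(G + f\right)^{2} = \left(-19 + 19\right)^{2} = 0^{2} = 0$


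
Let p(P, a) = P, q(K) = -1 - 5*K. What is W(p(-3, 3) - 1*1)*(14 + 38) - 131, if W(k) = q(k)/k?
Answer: -378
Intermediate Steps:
W(k) = (-1 - 5*k)/k
W(p(-3, 3) - 1*1)*(14 + 38) - 131 = (-5 - 1/(-3 - 1*1))*(14 + 38) - 131 = (-5 - 1/(-3 - 1))*52 - 131 = (-5 - 1/(-4))*52 - 131 = (-5 - 1*(-1/4))*52 - 131 = (-5 + 1/4)*52 - 131 = -19/4*52 - 131 = -247 - 131 = -378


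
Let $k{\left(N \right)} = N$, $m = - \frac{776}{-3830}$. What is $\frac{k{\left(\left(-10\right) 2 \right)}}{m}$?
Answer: $- \frac{9575}{97} \approx -98.711$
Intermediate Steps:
$m = \frac{388}{1915}$ ($m = \left(-776\right) \left(- \frac{1}{3830}\right) = \frac{388}{1915} \approx 0.20261$)
$\frac{k{\left(\left(-10\right) 2 \right)}}{m} = \frac{\left(-10\right) 2}{\frac{388}{1915}} = \left(-20\right) \frac{1915}{388} = - \frac{9575}{97}$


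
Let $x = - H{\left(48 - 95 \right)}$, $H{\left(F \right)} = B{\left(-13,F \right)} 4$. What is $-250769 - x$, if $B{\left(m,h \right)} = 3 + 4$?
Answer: $-250741$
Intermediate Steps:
$B{\left(m,h \right)} = 7$
$H{\left(F \right)} = 28$ ($H{\left(F \right)} = 7 \cdot 4 = 28$)
$x = -28$ ($x = \left(-1\right) 28 = -28$)
$-250769 - x = -250769 - -28 = -250769 + 28 = -250741$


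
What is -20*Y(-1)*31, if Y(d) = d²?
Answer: -620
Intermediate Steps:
-20*Y(-1)*31 = -20*(-1)²*31 = -20*1*31 = -20*31 = -620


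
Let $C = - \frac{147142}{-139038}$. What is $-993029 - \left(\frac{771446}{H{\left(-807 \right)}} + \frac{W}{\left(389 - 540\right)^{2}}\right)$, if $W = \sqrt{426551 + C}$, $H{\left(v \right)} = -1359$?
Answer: $- \frac{1348754965}{1359} - \frac{2 \sqrt{515369939377065}}{1585102719} \approx -9.9246 \cdot 10^{5}$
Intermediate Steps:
$C = \frac{73571}{69519}$ ($C = \left(-147142\right) \left(- \frac{1}{139038}\right) = \frac{73571}{69519} \approx 1.0583$)
$W = \frac{2 \sqrt{515369939377065}}{69519}$ ($W = \sqrt{426551 + \frac{73571}{69519}} = \sqrt{\frac{29653472540}{69519}} = \frac{2 \sqrt{515369939377065}}{69519} \approx 653.11$)
$-993029 - \left(\frac{771446}{H{\left(-807 \right)}} + \frac{W}{\left(389 - 540\right)^{2}}\right) = -993029 - \left(\frac{771446}{-1359} + \frac{\frac{2}{69519} \sqrt{515369939377065}}{\left(389 - 540\right)^{2}}\right) = -993029 - \left(771446 \left(- \frac{1}{1359}\right) + \frac{\frac{2}{69519} \sqrt{515369939377065}}{\left(-151\right)^{2}}\right) = -993029 - \left(- \frac{771446}{1359} + \frac{\frac{2}{69519} \sqrt{515369939377065}}{22801}\right) = -993029 - \left(- \frac{771446}{1359} + \frac{2 \sqrt{515369939377065}}{69519} \cdot \frac{1}{22801}\right) = -993029 - \left(- \frac{771446}{1359} + \frac{2 \sqrt{515369939377065}}{1585102719}\right) = -993029 + \left(\frac{771446}{1359} - \frac{2 \sqrt{515369939377065}}{1585102719}\right) = - \frac{1348754965}{1359} - \frac{2 \sqrt{515369939377065}}{1585102719}$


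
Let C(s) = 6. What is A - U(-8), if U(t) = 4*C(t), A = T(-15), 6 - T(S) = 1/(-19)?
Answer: -341/19 ≈ -17.947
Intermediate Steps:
T(S) = 115/19 (T(S) = 6 - 1/(-19) = 6 - 1*(-1/19) = 6 + 1/19 = 115/19)
A = 115/19 ≈ 6.0526
U(t) = 24 (U(t) = 4*6 = 24)
A - U(-8) = 115/19 - 1*24 = 115/19 - 24 = -341/19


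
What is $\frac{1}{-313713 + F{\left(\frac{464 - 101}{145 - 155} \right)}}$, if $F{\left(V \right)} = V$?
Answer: $- \frac{10}{3137493} \approx -3.1873 \cdot 10^{-6}$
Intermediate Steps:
$\frac{1}{-313713 + F{\left(\frac{464 - 101}{145 - 155} \right)}} = \frac{1}{-313713 + \frac{464 - 101}{145 - 155}} = \frac{1}{-313713 + \frac{363}{-10}} = \frac{1}{-313713 + 363 \left(- \frac{1}{10}\right)} = \frac{1}{-313713 - \frac{363}{10}} = \frac{1}{- \frac{3137493}{10}} = - \frac{10}{3137493}$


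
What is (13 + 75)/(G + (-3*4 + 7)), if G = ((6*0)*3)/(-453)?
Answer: -88/5 ≈ -17.600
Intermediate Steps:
G = 0 (G = (0*3)*(-1/453) = 0*(-1/453) = 0)
(13 + 75)/(G + (-3*4 + 7)) = (13 + 75)/(0 + (-3*4 + 7)) = 88/(0 + (-12 + 7)) = 88/(0 - 5) = 88/(-5) = 88*(-⅕) = -88/5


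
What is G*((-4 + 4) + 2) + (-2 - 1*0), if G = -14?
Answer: -30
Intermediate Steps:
G*((-4 + 4) + 2) + (-2 - 1*0) = -14*((-4 + 4) + 2) + (-2 - 1*0) = -14*(0 + 2) + (-2 + 0) = -14*2 - 2 = -28 - 2 = -30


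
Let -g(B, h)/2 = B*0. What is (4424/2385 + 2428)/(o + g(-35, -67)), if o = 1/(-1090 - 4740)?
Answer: -127494488/9 ≈ -1.4166e+7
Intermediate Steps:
g(B, h) = 0 (g(B, h) = -2*B*0 = -2*0 = 0)
o = -1/5830 (o = 1/(-5830) = -1/5830 ≈ -0.00017153)
(4424/2385 + 2428)/(o + g(-35, -67)) = (4424/2385 + 2428)/(-1/5830 + 0) = (4424*(1/2385) + 2428)/(-1/5830) = (4424/2385 + 2428)*(-5830) = (5795204/2385)*(-5830) = -127494488/9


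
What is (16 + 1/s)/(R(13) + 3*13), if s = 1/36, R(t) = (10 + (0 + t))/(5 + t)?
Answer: 936/725 ≈ 1.2910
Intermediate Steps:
R(t) = (10 + t)/(5 + t)
s = 1/36 ≈ 0.027778
(16 + 1/s)/(R(13) + 3*13) = (16 + 1/(1/36))/((10 + 13)/(5 + 13) + 3*13) = (16 + 36)/(23/18 + 39) = 52/((1/18)*23 + 39) = 52/(23/18 + 39) = 52/(725/18) = 52*(18/725) = 936/725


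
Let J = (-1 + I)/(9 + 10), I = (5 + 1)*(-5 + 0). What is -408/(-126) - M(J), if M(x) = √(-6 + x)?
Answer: 68/21 - I*√2755/19 ≈ 3.2381 - 2.7625*I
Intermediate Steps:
I = -30 (I = 6*(-5) = -30)
J = -31/19 (J = (-1 - 30)/(9 + 10) = -31/19 ≈ -1.6316)
-408/(-126) - M(J) = -408/(-126) - √(-6 - 31/19) = -408*(-1/126) - √(-145/19) = 68/21 - I*√2755/19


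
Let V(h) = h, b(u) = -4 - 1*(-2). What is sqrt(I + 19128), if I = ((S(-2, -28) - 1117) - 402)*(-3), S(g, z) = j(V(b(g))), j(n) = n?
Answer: sqrt(23691) ≈ 153.92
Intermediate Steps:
b(u) = -2 (b(u) = -4 + 2 = -2)
S(g, z) = -2
I = 4563 (I = ((-2 - 1117) - 402)*(-3) = (-1119 - 402)*(-3) = -1521*(-3) = 4563)
sqrt(I + 19128) = sqrt(4563 + 19128) = sqrt(23691)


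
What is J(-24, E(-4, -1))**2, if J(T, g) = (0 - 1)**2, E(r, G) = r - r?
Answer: 1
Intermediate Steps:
E(r, G) = 0
J(T, g) = 1 (J(T, g) = (-1)**2 = 1)
J(-24, E(-4, -1))**2 = 1**2 = 1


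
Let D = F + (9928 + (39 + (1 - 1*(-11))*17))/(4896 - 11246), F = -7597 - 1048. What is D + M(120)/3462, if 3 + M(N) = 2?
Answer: -47521076213/5495925 ≈ -8646.6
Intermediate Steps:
M(N) = -1 (M(N) = -3 + 2 = -1)
F = -8645
D = -54905921/6350 (D = -8645 + (9928 + (39 + (1 - 1*(-11))*17))/(4896 - 11246) = -8645 + (9928 + (39 + (1 + 11)*17))/(-6350) = -8645 + (9928 + (39 + 12*17))*(-1/6350) = -8645 + (9928 + (39 + 204))*(-1/6350) = -8645 + (9928 + 243)*(-1/6350) = -8645 + 10171*(-1/6350) = -8645 - 10171/6350 = -54905921/6350 ≈ -8646.6)
D + M(120)/3462 = -54905921/6350 - 1/3462 = -47521076213/5495925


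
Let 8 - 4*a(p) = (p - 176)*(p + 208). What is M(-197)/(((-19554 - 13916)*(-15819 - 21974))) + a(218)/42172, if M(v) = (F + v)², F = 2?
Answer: -565390608511/5334470007412 ≈ -0.10599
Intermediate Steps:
M(v) = (2 + v)²
a(p) = 2 - (-176 + p)*(208 + p)/4 (a(p) = 2 - (p - 176)*(p + 208)/4 = 2 - (-176 + p)*(208 + p)/4)
M(-197)/(((-19554 - 13916)*(-15819 - 21974))) + a(218)/42172 = (2 - 197)²/(((-19554 - 13916)*(-15819 - 21974))) + (9154 - 8*218 - ¼*218²)/42172 = (-195)²/((-33470*(-37793))) + (9154 - 1744 - ¼*47524)*(1/42172) = 38025/1264931710 + (9154 - 1744 - 11881)*(1/42172) = 38025*(1/1264931710) - 4471*1/42172 = 7605/252986342 - 4471/42172 = -565390608511/5334470007412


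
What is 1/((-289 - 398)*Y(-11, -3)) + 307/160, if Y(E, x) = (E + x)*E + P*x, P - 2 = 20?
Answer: 2319979/1209120 ≈ 1.9187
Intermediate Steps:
P = 22 (P = 2 + 20 = 22)
Y(E, x) = 22*x + E*(E + x) (Y(E, x) = (E + x)*E + 22*x = E*(E + x) + 22*x = 22*x + E*(E + x))
1/((-289 - 398)*Y(-11, -3)) + 307/160 = 1/((-289 - 398)*((-11)² + 22*(-3) - 11*(-3))) + 307/160 = 1/((-687)*(121 - 66 + 33)) + 307*(1/160) = -1/687/88 + 307/160 = -1/687*1/88 + 307/160 = -1/60456 + 307/160 = 2319979/1209120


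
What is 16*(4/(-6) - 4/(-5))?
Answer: 32/15 ≈ 2.1333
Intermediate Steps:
16*(4/(-6) - 4/(-5)) = 16*(4*(-⅙) - 4*(-⅕)) = 16*(-⅔ + ⅘) = 16*(2/15) = 32/15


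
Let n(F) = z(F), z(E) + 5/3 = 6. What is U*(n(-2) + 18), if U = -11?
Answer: -737/3 ≈ -245.67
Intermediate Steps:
z(E) = 13/3 (z(E) = -5/3 + 6 = 13/3)
n(F) = 13/3
U*(n(-2) + 18) = -11*(13/3 + 18) = -11*67/3 = -737/3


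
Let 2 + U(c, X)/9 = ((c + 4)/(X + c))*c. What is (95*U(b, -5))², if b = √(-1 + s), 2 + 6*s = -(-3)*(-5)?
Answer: 243675*(-148*√138 + 817*I)/(2*(10*√138 + 127*I)) ≈ -4.0905e+5 + 1.2896e+6*I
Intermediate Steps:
s = -17/6 (s = -⅓ + (-(-3)*(-5))/6 = -⅓ + (-1*15)/6 = -⅓ + (⅙)*(-15) = -⅓ - 5/2 = -17/6 ≈ -2.8333)
b = I*√138/6 (b = √(-1 - 17/6) = √(-23/6) = I*√138/6 ≈ 1.9579*I)
U(c, X) = -18 + 9*c*(4 + c)/(X + c) (U(c, X) = -18 + 9*(((c + 4)/(X + c))*c) = -18 + 9*(((4 + c)/(X + c))*c) = -18 + 9*(c*(4 + c)/(X + c)) = -18 + 9*c*(4 + c)/(X + c))
(95*U(b, -5))² = (95*(9*((I*√138/6)² - 2*(-5) + 2*(I*√138/6))/(-5 + I*√138/6)))² = (95*(9*(-23/6 + 10 + I*√138/3)/(-5 + I*√138/6)))² = (95*(9*(37/6 + I*√138/3)/(-5 + I*√138/6)))² = (855*(37/6 + I*√138/3)/(-5 + I*√138/6))² = 731025*(37/6 + I*√138/3)²/(-5 + I*√138/6)²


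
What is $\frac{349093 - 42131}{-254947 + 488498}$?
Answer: $\frac{306962}{233551} \approx 1.3143$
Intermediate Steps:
$\frac{349093 - 42131}{-254947 + 488498} = \frac{306962}{233551}$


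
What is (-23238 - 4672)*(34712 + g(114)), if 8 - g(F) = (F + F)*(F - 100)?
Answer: -879946480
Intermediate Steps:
g(F) = 8 - 2*F*(-100 + F) (g(F) = 8 - (F + F)*(F - 100) = 8 - 2*F*(-100 + F))
(-23238 - 4672)*(34712 + g(114)) = (-23238 - 4672)*(34712 + (8 - 2*114**2 + 200*114)) = -27910*(34712 + (8 - 2*12996 + 22800)) = -27910*(34712 + (8 - 25992 + 22800)) = -27910*(34712 - 3184) = -27910*31528 = -879946480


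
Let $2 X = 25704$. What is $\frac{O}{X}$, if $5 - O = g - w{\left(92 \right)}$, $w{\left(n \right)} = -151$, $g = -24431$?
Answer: $\frac{8095}{4284} \approx 1.8896$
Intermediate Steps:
$X = 12852$ ($X = \frac{1}{2} \cdot 25704 = 12852$)
$O = 24285$ ($O = 5 - \left(-24431 - -151\right) = 5 - \left(-24431 + 151\right) = 5 - -24280 = 5 + 24280 = 24285$)
$\frac{O}{X} = \frac{24285}{12852} = 24285 \cdot \frac{1}{12852} = \frac{8095}{4284}$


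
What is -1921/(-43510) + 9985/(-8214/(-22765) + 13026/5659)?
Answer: 27984633175050443/7462398272580 ≈ 3750.1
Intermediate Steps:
-1921/(-43510) + 9985/(-8214/(-22765) + 13026/5659) = -1921*(-1/43510) + 9985/(-8214*(-1/22765) + 13026*(1/5659)) = 1921/43510 + 9985/(8214/22765 + 13026/5659) = 1921/43510 + 9985/(343019916/128827135) = 1921/43510 + 9985*(128827135/343019916) = 1921/43510 + 1286338942975/343019916 = 27984633175050443/7462398272580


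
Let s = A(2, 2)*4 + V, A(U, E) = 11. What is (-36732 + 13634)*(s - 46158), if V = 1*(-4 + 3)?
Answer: 1065164270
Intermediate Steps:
V = -1 (V = 1*(-1) = -1)
s = 43 (s = 11*4 - 1 = 44 - 1 = 43)
(-36732 + 13634)*(s - 46158) = (-36732 + 13634)*(43 - 46158) = -23098*(-46115) = 1065164270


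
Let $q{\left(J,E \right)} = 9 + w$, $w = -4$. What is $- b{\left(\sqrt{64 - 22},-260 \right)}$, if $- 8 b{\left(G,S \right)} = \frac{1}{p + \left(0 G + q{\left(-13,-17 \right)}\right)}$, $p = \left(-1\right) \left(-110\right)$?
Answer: $\frac{1}{920} \approx 0.001087$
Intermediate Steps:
$q{\left(J,E \right)} = 5$ ($q{\left(J,E \right)} = 9 - 4 = 5$)
$p = 110$
$b{\left(G,S \right)} = - \frac{1}{920}$ ($b{\left(G,S \right)} = - \frac{1}{8 \left(110 + \left(0 G + 5\right)\right)} = - \frac{1}{8 \left(110 + \left(0 + 5\right)\right)} = - \frac{1}{8 \left(110 + 5\right)} = - \frac{1}{8 \cdot 115} = \left(- \frac{1}{8}\right) \frac{1}{115} = - \frac{1}{920}$)
$- b{\left(\sqrt{64 - 22},-260 \right)} = \left(-1\right) \left(- \frac{1}{920}\right) = \frac{1}{920}$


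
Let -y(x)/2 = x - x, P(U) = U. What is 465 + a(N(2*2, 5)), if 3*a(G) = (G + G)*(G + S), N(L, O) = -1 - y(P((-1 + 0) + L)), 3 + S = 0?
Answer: 1403/3 ≈ 467.67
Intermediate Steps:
S = -3 (S = -3 + 0 = -3)
y(x) = 0 (y(x) = -2*(x - x) = -2*0 = 0)
N(L, O) = -1 (N(L, O) = -1 - 1*0 = -1 + 0 = -1)
a(G) = 2*G*(-3 + G)/3 (a(G) = ((G + G)*(G - 3))/3 = ((2*G)*(-3 + G))/3 = (2*G*(-3 + G))/3 = 2*G*(-3 + G)/3)
465 + a(N(2*2, 5)) = 465 + (2/3)*(-1)*(-3 - 1) = 465 + (2/3)*(-1)*(-4) = 465 + 8/3 = 1403/3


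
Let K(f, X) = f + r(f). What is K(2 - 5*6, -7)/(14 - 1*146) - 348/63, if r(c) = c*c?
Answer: -2599/231 ≈ -11.251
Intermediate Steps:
r(c) = c²
K(f, X) = f + f²
K(2 - 5*6, -7)/(14 - 1*146) - 348/63 = ((2 - 5*6)*(1 + (2 - 5*6)))/(14 - 1*146) - 348/63 = ((2 - 30)*(1 + (2 - 30)))/(14 - 146) - 348*1/63 = -28*(1 - 28)/(-132) - 116/21 = -28*(-27)*(-1/132) - 116/21 = 756*(-1/132) - 116/21 = -63/11 - 116/21 = -2599/231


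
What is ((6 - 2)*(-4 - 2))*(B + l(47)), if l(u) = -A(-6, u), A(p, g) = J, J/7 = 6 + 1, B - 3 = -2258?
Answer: 55296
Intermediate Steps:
B = -2255 (B = 3 - 2258 = -2255)
J = 49 (J = 7*(6 + 1) = 7*7 = 49)
A(p, g) = 49
l(u) = -49 (l(u) = -1*49 = -49)
((6 - 2)*(-4 - 2))*(B + l(47)) = ((6 - 2)*(-4 - 2))*(-2255 - 49) = (4*(-6))*(-2304) = -24*(-2304) = 55296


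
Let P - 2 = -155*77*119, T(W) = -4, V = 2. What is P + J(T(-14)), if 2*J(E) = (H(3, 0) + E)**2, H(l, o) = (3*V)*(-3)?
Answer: -1420021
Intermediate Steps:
H(l, o) = -18 (H(l, o) = (3*2)*(-3) = 6*(-3) = -18)
J(E) = (-18 + E)**2/2
P = -1420263 (P = 2 - 155*77*119 = 2 - 11935*119 = 2 - 1420265 = -1420263)
P + J(T(-14)) = -1420263 + (-18 - 4)**2/2 = -1420263 + (1/2)*(-22)**2 = -1420263 + (1/2)*484 = -1420263 + 242 = -1420021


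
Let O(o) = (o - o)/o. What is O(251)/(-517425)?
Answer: 0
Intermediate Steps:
O(o) = 0 (O(o) = 0/o = 0)
O(251)/(-517425) = 0/(-517425) = 0*(-1/517425) = 0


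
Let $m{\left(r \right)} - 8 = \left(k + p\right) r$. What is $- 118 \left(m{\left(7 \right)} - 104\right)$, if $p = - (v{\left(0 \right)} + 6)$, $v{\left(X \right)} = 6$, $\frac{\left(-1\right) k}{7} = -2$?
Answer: $9676$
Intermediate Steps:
$k = 14$ ($k = \left(-7\right) \left(-2\right) = 14$)
$p = -12$ ($p = - (6 + 6) = \left(-1\right) 12 = -12$)
$m{\left(r \right)} = 8 + 2 r$ ($m{\left(r \right)} = 8 + \left(14 - 12\right) r = 8 + 2 r$)
$- 118 \left(m{\left(7 \right)} - 104\right) = - 118 \left(\left(8 + 2 \cdot 7\right) - 104\right) = - 118 \left(\left(8 + 14\right) - 104\right) = - 118 \left(22 - 104\right) = \left(-118\right) \left(-82\right) = 9676$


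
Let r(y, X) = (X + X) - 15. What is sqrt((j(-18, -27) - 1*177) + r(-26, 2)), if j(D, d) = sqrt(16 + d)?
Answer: sqrt(-188 + I*sqrt(11)) ≈ 0.1209 + 13.712*I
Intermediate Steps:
r(y, X) = -15 + 2*X (r(y, X) = 2*X - 15 = -15 + 2*X)
sqrt((j(-18, -27) - 1*177) + r(-26, 2)) = sqrt((sqrt(16 - 27) - 1*177) + (-15 + 2*2)) = sqrt((sqrt(-11) - 177) + (-15 + 4)) = sqrt((I*sqrt(11) - 177) - 11) = sqrt((-177 + I*sqrt(11)) - 11) = sqrt(-188 + I*sqrt(11))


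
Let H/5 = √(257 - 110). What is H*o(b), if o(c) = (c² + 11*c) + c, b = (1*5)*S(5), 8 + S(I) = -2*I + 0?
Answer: 245700*√3 ≈ 4.2557e+5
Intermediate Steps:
S(I) = -8 - 2*I (S(I) = -8 + (-2*I + 0) = -8 - 2*I)
H = 35*√3 (H = 5*√(257 - 110) = 5*√147 = 5*(7*√3) = 35*√3 ≈ 60.622)
b = -90 (b = (1*5)*(-8 - 2*5) = 5*(-8 - 10) = 5*(-18) = -90)
o(c) = c² + 12*c
H*o(b) = (35*√3)*(-90*(12 - 90)) = (35*√3)*(-90*(-78)) = (35*√3)*7020 = 245700*√3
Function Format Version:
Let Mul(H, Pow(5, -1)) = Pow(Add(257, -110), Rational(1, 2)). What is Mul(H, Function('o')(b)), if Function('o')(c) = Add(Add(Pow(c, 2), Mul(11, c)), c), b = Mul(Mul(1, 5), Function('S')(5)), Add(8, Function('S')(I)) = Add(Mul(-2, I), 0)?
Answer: Mul(245700, Pow(3, Rational(1, 2))) ≈ 4.2557e+5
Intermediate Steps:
Function('S')(I) = Add(-8, Mul(-2, I)) (Function('S')(I) = Add(-8, Add(Mul(-2, I), 0)) = Add(-8, Mul(-2, I)))
H = Mul(35, Pow(3, Rational(1, 2))) (H = Mul(5, Pow(Add(257, -110), Rational(1, 2))) = Mul(5, Pow(147, Rational(1, 2))) = Mul(5, Mul(7, Pow(3, Rational(1, 2)))) = Mul(35, Pow(3, Rational(1, 2))) ≈ 60.622)
b = -90 (b = Mul(Mul(1, 5), Add(-8, Mul(-2, 5))) = Mul(5, Add(-8, -10)) = Mul(5, -18) = -90)
Function('o')(c) = Add(Pow(c, 2), Mul(12, c))
Mul(H, Function('o')(b)) = Mul(Mul(35, Pow(3, Rational(1, 2))), Mul(-90, Add(12, -90))) = Mul(Mul(35, Pow(3, Rational(1, 2))), Mul(-90, -78)) = Mul(Mul(35, Pow(3, Rational(1, 2))), 7020) = Mul(245700, Pow(3, Rational(1, 2)))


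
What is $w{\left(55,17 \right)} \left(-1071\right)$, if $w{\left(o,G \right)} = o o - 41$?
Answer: $-3195864$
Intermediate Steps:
$w{\left(o,G \right)} = -41 + o^{2}$ ($w{\left(o,G \right)} = o^{2} - 41 = -41 + o^{2}$)
$w{\left(55,17 \right)} \left(-1071\right) = \left(-41 + 55^{2}\right) \left(-1071\right) = \left(-41 + 3025\right) \left(-1071\right) = 2984 \left(-1071\right) = -3195864$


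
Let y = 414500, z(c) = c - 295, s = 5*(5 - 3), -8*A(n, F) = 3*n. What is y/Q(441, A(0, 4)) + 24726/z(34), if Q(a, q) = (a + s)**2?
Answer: -1640369542/17695887 ≈ -92.698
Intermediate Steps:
A(n, F) = -3*n/8
s = 10 (s = 5*2 = 10)
z(c) = -295 + c
Q(a, q) = (10 + a)**2 (Q(a, q) = (a + 10)**2 = (10 + a)**2)
y/Q(441, A(0, 4)) + 24726/z(34) = 414500/((10 + 441)**2) + 24726/(-295 + 34) = 414500/(451**2) + 24726/(-261) = 414500/203401 + 24726*(-1/261) = 414500*(1/203401) - 8242/87 = 414500/203401 - 8242/87 = -1640369542/17695887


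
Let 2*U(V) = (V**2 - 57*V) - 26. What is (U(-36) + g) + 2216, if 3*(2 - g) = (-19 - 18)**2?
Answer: 10268/3 ≈ 3422.7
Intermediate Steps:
g = -1363/3 (g = 2 - (-19 - 18)**2/3 = 2 - 1/3*(-37)**2 = 2 - 1/3*1369 = 2 - 1369/3 = -1363/3 ≈ -454.33)
U(V) = -13 + V**2/2 - 57*V/2 (U(V) = ((V**2 - 57*V) - 26)/2 = (-26 + V**2 - 57*V)/2 = -13 + V**2/2 - 57*V/2)
(U(-36) + g) + 2216 = ((-13 + (1/2)*(-36)**2 - 57/2*(-36)) - 1363/3) + 2216 = ((-13 + (1/2)*1296 + 1026) - 1363/3) + 2216 = ((-13 + 648 + 1026) - 1363/3) + 2216 = (1661 - 1363/3) + 2216 = 3620/3 + 2216 = 10268/3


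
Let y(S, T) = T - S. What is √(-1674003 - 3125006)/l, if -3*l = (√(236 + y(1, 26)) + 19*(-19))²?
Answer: -195873*I*√4799009/8457801800 - 3249*I*√139171261/8457801800 ≈ -0.055265*I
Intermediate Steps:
l = -(-361 + 3*√29)²/3 (l = -(√(236 + (26 - 1*1)) + 19*(-19))²/3 = -(√(236 + (26 - 1)) - 361)²/3 = -(√(236 + 25) - 361)²/3 = -(√261 - 361)²/3 = -(3*√29 - 361)²/3 = -(-361 + 3*√29)²/3 ≈ -39639.)
√(-1674003 - 3125006)/l = √(-1674003 - 3125006)/(-130582/3 + 722*√29) = √(-4799009)/(-130582/3 + 722*√29) = (I*√4799009)/(-130582/3 + 722*√29) = I*√4799009/(-130582/3 + 722*√29)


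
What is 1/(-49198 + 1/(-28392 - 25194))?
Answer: -53586/2636324029 ≈ -2.0326e-5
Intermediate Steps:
1/(-49198 + 1/(-28392 - 25194)) = 1/(-49198 + 1/(-53586)) = 1/(-49198 - 1/53586) = 1/(-2636324029/53586) = -53586/2636324029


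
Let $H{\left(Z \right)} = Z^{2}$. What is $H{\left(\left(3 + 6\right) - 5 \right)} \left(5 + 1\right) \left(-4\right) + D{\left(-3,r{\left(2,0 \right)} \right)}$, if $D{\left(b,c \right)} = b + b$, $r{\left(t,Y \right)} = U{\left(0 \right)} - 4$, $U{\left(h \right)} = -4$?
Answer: $-390$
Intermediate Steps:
$r{\left(t,Y \right)} = -8$ ($r{\left(t,Y \right)} = -4 - 4 = -8$)
$D{\left(b,c \right)} = 2 b$
$H{\left(\left(3 + 6\right) - 5 \right)} \left(5 + 1\right) \left(-4\right) + D{\left(-3,r{\left(2,0 \right)} \right)} = \left(\left(3 + 6\right) - 5\right)^{2} \left(5 + 1\right) \left(-4\right) + 2 \left(-3\right) = \left(9 - 5\right)^{2} \cdot 6 \left(-4\right) - 6 = 4^{2} \left(-24\right) - 6 = 16 \left(-24\right) - 6 = -384 - 6 = -390$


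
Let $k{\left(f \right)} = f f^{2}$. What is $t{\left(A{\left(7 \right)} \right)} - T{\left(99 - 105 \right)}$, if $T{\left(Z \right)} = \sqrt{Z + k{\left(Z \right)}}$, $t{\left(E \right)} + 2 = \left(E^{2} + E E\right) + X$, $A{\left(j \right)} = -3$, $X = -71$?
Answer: $-55 - i \sqrt{222} \approx -55.0 - 14.9 i$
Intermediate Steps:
$k{\left(f \right)} = f^{3}$
$t{\left(E \right)} = -73 + 2 E^{2}$ ($t{\left(E \right)} = -2 - \left(71 - E^{2} - E E\right) = -2 + \left(\left(E^{2} + E^{2}\right) - 71\right) = -2 + \left(2 E^{2} - 71\right) = -2 + \left(-71 + 2 E^{2}\right) = -73 + 2 E^{2}$)
$T{\left(Z \right)} = \sqrt{Z + Z^{3}}$
$t{\left(A{\left(7 \right)} \right)} - T{\left(99 - 105 \right)} = \left(-73 + 2 \left(-3\right)^{2}\right) - \sqrt{\left(99 - 105\right) + \left(99 - 105\right)^{3}} = \left(-73 + 2 \cdot 9\right) - \sqrt{\left(99 - 105\right) + \left(99 - 105\right)^{3}} = \left(-73 + 18\right) - \sqrt{-6 + \left(-6\right)^{3}} = -55 - \sqrt{-6 - 216} = -55 - \sqrt{-222} = -55 - i \sqrt{222}$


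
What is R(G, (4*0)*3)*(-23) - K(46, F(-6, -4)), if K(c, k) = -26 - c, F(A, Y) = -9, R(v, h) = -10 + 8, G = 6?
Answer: 118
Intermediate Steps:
R(v, h) = -2
R(G, (4*0)*3)*(-23) - K(46, F(-6, -4)) = -2*(-23) - (-26 - 1*46) = 46 - (-26 - 46) = 46 - 1*(-72) = 46 + 72 = 118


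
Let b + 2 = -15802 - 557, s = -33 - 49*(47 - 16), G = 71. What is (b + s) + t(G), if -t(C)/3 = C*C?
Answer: -33036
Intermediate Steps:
t(C) = -3*C² (t(C) = -3*C*C = -3*C²)
s = -1552 (s = -33 - 49*31 = -33 - 1519 = -1552)
b = -16361 (b = -2 + (-15802 - 557) = -2 - 16359 = -16361)
(b + s) + t(G) = (-16361 - 1552) - 3*71² = -17913 - 3*5041 = -17913 - 15123 = -33036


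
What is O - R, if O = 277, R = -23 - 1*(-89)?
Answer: 211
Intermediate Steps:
R = 66 (R = -23 + 89 = 66)
O - R = 277 - 1*66 = 277 - 66 = 211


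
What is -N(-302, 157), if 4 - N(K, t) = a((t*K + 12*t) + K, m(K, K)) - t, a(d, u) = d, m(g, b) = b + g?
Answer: -45993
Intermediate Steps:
N(K, t) = 4 - K - 11*t - K*t (N(K, t) = 4 - (((t*K + 12*t) + K) - t) = 4 - (((K*t + 12*t) + K) - t) = 4 - (((12*t + K*t) + K) - t) = 4 - ((K + 12*t + K*t) - t) = 4 - (K + 11*t + K*t) = 4 + (-K - 11*t - K*t) = 4 - K - 11*t - K*t)
-N(-302, 157) = -(4 - 1*(-302) - 11*157 - 1*(-302)*157) = -(4 + 302 - 1727 + 47414) = -1*45993 = -45993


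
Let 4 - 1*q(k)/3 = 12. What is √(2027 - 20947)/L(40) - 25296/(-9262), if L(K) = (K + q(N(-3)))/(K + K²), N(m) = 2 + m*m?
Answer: 12648/4631 + 205*I*√4730 ≈ 2.7312 + 14099.0*I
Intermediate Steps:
N(m) = 2 + m²
q(k) = -24 (q(k) = 12 - 3*12 = 12 - 36 = -24)
L(K) = (-24 + K)/(K + K²) (L(K) = (K - 24)/(K + K²) = (-24 + K)/(K + K²))
√(2027 - 20947)/L(40) - 25296/(-9262) = √(2027 - 20947)/(((-24 + 40)/(40*(1 + 40)))) - 25296/(-9262) = √(-18920)/(((1/40)*16/41)) - 25296*(-1/9262) = (2*I*√4730)/(((1/40)*(1/41)*16)) + 12648/4631 = (2*I*√4730)/(2/205) + 12648/4631 = (2*I*√4730)*(205/2) + 12648/4631 = 205*I*√4730 + 12648/4631 = 12648/4631 + 205*I*√4730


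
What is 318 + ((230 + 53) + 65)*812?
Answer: 282894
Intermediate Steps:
318 + ((230 + 53) + 65)*812 = 318 + (283 + 65)*812 = 318 + 348*812 = 318 + 282576 = 282894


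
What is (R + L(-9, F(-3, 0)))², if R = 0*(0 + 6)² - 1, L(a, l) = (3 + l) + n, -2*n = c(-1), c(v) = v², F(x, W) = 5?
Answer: 169/4 ≈ 42.250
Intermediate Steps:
n = -½ (n = -½*(-1)² = -½*1 = -½ ≈ -0.50000)
L(a, l) = 5/2 + l (L(a, l) = (3 + l) - ½ = 5/2 + l)
R = -1 (R = 0*6² - 1 = 0*36 - 1 = 0 - 1 = -1)
(R + L(-9, F(-3, 0)))² = (-1 + (5/2 + 5))² = (-1 + 15/2)² = (13/2)² = 169/4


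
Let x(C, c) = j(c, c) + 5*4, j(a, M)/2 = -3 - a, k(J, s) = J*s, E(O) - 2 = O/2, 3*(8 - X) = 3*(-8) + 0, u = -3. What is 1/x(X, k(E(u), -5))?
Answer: 1/19 ≈ 0.052632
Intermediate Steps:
X = 16 (X = 8 - (3*(-8) + 0)/3 = 8 - (-24 + 0)/3 = 8 - 1/3*(-24) = 8 + 8 = 16)
E(O) = 2 + O/2
j(a, M) = -6 - 2*a (j(a, M) = 2*(-3 - a) = -6 - 2*a)
x(C, c) = 14 - 2*c (x(C, c) = (-6 - 2*c) + 5*4 = (-6 - 2*c) + 20 = 14 - 2*c)
1/x(X, k(E(u), -5)) = 1/(14 - 2*(2 + (1/2)*(-3))*(-5)) = 1/(14 - 2*(2 - 3/2)*(-5)) = 1/(14 - (-5)) = 1/(14 - 2*(-5/2)) = 1/(14 + 5) = 1/19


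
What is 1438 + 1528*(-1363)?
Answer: -2081226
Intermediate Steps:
1438 + 1528*(-1363) = 1438 - 2082664 = -2081226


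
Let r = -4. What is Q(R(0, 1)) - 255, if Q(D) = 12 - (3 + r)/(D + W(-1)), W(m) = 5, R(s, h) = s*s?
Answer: -1214/5 ≈ -242.80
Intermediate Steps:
R(s, h) = s**2
Q(D) = 12 + 1/(5 + D) (Q(D) = 12 - (3 - 4)/(D + 5) = 12 - (-1)/(5 + D) = 12 + 1/(5 + D))
Q(R(0, 1)) - 255 = (61 + 12*0**2)/(5 + 0**2) - 255 = (61 + 12*0)/(5 + 0) - 255 = (61 + 0)/5 - 255 = (1/5)*61 - 255 = 61/5 - 255 = -1214/5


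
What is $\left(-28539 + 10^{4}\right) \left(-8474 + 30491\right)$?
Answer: $-408173163$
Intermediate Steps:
$\left(-28539 + 10^{4}\right) \left(-8474 + 30491\right) = \left(-28539 + 10000\right) 22017 = \left(-18539\right) 22017 = -408173163$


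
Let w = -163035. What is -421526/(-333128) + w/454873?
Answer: 68714636359/75765466372 ≈ 0.90694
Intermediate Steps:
-421526/(-333128) + w/454873 = -421526/(-333128) - 163035/454873 = -421526*(-1/333128) - 163035*1/454873 = 210763/166564 - 163035/454873 = 68714636359/75765466372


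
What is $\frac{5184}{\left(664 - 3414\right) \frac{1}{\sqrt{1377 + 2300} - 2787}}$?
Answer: $\frac{7223904}{1375} - \frac{2592 \sqrt{3677}}{1375} \approx 5139.4$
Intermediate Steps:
$\frac{5184}{\left(664 - 3414\right) \frac{1}{\sqrt{1377 + 2300} - 2787}} = \frac{5184}{\left(-2750\right) \frac{1}{\sqrt{3677} - 2787}} = \frac{5184}{\left(-2750\right) \frac{1}{-2787 + \sqrt{3677}}} = 5184 \left(\frac{2787}{2750} - \frac{\sqrt{3677}}{2750}\right) = \frac{7223904}{1375} - \frac{2592 \sqrt{3677}}{1375}$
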